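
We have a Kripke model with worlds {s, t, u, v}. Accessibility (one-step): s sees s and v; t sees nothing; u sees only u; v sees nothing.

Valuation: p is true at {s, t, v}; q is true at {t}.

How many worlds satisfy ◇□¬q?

2

s: successors {s, v}; □¬q there: s:T, v:T. ✓
t: no successors, so ◇□¬q fails. ✗
u: successors {u}; □¬q there: u:T. ✓
v: no successors, so ◇□¬q fails. ✗
Satisfying worlds: {s, u}.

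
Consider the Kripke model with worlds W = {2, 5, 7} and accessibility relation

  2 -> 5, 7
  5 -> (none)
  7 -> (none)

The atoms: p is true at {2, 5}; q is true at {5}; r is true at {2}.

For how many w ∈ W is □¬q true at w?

2: successors {5, 7}; ¬q there: 5:F, 7:T. ✗
5: no successors, so □¬q holds vacuously. ✓
7: no successors, so □¬q holds vacuously. ✓
Satisfying worlds: {5, 7}.

2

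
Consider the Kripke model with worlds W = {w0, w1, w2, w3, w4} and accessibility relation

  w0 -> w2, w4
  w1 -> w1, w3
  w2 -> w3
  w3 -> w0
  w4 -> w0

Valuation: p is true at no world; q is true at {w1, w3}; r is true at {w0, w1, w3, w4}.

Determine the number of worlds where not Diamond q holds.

w0: Diamond q is F. ✓
w1: Diamond q is T. ✗
w2: Diamond q is T. ✗
w3: Diamond q is F. ✓
w4: Diamond q is F. ✓
Satisfying worlds: {w0, w3, w4}.

3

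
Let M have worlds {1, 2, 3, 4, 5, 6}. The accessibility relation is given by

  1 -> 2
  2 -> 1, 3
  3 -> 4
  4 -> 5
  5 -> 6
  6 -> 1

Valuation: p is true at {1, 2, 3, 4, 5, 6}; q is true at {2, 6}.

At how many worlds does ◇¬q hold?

1: successors {2}; ¬q there: 2:F. ✗
2: successors {1, 3}; ¬q there: 1:T, 3:T. ✓
3: successors {4}; ¬q there: 4:T. ✓
4: successors {5}; ¬q there: 5:T. ✓
5: successors {6}; ¬q there: 6:F. ✗
6: successors {1}; ¬q there: 1:T. ✓
Satisfying worlds: {2, 3, 4, 6}.

4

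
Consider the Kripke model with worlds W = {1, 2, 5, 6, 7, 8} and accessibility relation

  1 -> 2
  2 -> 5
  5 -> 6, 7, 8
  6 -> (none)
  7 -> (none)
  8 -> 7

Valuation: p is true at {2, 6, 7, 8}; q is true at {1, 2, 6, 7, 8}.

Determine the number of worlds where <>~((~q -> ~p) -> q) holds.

1: successors {2}; ~((~q -> ~p) -> q) there: 2:F. ✗
2: successors {5}; ~((~q -> ~p) -> q) there: 5:T. ✓
5: successors {6, 7, 8}; ~((~q -> ~p) -> q) there: 6:F, 7:F, 8:F. ✗
6: no successors, so <>~((~q -> ~p) -> q) fails. ✗
7: no successors, so <>~((~q -> ~p) -> q) fails. ✗
8: successors {7}; ~((~q -> ~p) -> q) there: 7:F. ✗
Satisfying worlds: {2}.

1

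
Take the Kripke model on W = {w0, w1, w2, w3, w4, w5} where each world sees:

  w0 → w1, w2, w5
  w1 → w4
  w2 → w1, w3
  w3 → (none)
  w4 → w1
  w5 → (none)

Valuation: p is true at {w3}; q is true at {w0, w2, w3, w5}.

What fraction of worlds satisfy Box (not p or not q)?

5/6

w0: successors {w1, w2, w5}; not p or not q there: w1:T, w2:T, w5:T. ✓
w1: successors {w4}; not p or not q there: w4:T. ✓
w2: successors {w1, w3}; not p or not q there: w1:T, w3:F. ✗
w3: no successors, so Box (not p or not q) holds vacuously. ✓
w4: successors {w1}; not p or not q there: w1:T. ✓
w5: no successors, so Box (not p or not q) holds vacuously. ✓
That's 5 of 6 worlds, so 5/6.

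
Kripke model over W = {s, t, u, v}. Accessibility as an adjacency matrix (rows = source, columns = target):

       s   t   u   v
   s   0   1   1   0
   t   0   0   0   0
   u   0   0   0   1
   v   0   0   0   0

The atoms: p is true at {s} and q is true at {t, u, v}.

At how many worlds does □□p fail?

s: successors {t, u}; □p there: t:T, u:F. ✗
t: no successors, so □□p holds vacuously. ✓
u: successors {v}; □p there: v:T. ✓
v: no successors, so □□p holds vacuously. ✓
Satisfying worlds: {t, u, v}.
So □□p fails at the other 1 world.

1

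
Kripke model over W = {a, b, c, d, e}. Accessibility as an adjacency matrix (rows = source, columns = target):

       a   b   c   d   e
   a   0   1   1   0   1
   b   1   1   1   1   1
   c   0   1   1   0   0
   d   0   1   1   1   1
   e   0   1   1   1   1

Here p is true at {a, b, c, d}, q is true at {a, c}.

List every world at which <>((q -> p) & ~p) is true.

a: successors {b, c, e}; (q -> p) & ~p there: b:F, c:F, e:T. ✓
b: successors {a, b, c, d, e}; (q -> p) & ~p there: a:F, b:F, c:F, d:F, e:T. ✓
c: successors {b, c}; (q -> p) & ~p there: b:F, c:F. ✗
d: successors {b, c, d, e}; (q -> p) & ~p there: b:F, c:F, d:F, e:T. ✓
e: successors {b, c, d, e}; (q -> p) & ~p there: b:F, c:F, d:F, e:T. ✓

{a, b, d, e}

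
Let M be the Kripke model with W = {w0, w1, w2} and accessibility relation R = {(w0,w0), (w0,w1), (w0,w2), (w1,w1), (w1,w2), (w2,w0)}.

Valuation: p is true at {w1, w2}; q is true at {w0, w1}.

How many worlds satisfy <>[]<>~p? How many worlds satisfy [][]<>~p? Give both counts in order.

For <>[]<>~p:
w0: successors {w0, w1, w2}; []<>~p there: w0:F, w1:F, w2:T. ✓
w1: successors {w1, w2}; []<>~p there: w1:F, w2:T. ✓
w2: successors {w0}; []<>~p there: w0:F. ✗
— 2 worlds.
For [][]<>~p:
w0: successors {w0, w1, w2}; []<>~p there: w0:F, w1:F, w2:T. ✗
w1: successors {w1, w2}; []<>~p there: w1:F, w2:T. ✗
w2: successors {w0}; []<>~p there: w0:F. ✗
— 0 worlds.

2 and 0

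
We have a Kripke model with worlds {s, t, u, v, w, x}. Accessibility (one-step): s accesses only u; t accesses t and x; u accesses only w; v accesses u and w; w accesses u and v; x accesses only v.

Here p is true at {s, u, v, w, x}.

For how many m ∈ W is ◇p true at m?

s: successors {u}; p there: u:T. ✓
t: successors {t, x}; p there: t:F, x:T. ✓
u: successors {w}; p there: w:T. ✓
v: successors {u, w}; p there: u:T, w:T. ✓
w: successors {u, v}; p there: u:T, v:T. ✓
x: successors {v}; p there: v:T. ✓
Satisfying worlds: {s, t, u, v, w, x}.

6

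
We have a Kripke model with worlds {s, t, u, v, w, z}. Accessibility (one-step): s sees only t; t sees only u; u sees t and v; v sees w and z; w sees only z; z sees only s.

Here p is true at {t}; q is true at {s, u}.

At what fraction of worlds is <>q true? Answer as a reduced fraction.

1/3

s: successors {t}; q there: t:F. ✗
t: successors {u}; q there: u:T. ✓
u: successors {t, v}; q there: t:F, v:F. ✗
v: successors {w, z}; q there: w:F, z:F. ✗
w: successors {z}; q there: z:F. ✗
z: successors {s}; q there: s:T. ✓
That's 2 of 6 worlds, so 2/6 = 1/3.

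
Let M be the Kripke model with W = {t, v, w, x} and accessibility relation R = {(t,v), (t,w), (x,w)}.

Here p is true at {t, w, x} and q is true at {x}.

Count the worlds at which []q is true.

2

t: successors {v, w}; q there: v:F, w:F. ✗
v: no successors, so []q holds vacuously. ✓
w: no successors, so []q holds vacuously. ✓
x: successors {w}; q there: w:F. ✗
Satisfying worlds: {v, w}.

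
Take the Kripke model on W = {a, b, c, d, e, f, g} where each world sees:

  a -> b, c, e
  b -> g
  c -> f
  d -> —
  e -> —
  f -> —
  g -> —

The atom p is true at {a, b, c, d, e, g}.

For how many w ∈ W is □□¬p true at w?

6

a: successors {b, c, e}; □¬p there: b:F, c:T, e:T. ✗
b: successors {g}; □¬p there: g:T. ✓
c: successors {f}; □¬p there: f:T. ✓
d: no successors, so □□¬p holds vacuously. ✓
e: no successors, so □□¬p holds vacuously. ✓
f: no successors, so □□¬p holds vacuously. ✓
g: no successors, so □□¬p holds vacuously. ✓
Satisfying worlds: {b, c, d, e, f, g}.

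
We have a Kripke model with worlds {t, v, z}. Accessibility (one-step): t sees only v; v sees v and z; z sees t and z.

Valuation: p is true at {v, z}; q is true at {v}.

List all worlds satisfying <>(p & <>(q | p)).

t: successors {v}; p & <>(q | p) there: v:T. ✓
v: successors {v, z}; p & <>(q | p) there: v:T, z:T. ✓
z: successors {t, z}; p & <>(q | p) there: t:F, z:T. ✓

{t, v, z}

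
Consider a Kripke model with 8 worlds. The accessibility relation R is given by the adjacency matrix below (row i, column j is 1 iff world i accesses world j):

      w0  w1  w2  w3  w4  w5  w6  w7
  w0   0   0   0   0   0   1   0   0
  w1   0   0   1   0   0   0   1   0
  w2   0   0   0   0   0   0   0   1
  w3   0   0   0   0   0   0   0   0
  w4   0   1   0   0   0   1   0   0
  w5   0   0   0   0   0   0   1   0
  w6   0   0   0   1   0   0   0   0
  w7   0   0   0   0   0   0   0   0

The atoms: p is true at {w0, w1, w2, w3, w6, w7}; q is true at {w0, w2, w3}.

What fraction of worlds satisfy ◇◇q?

3/8

w0: successors {w5}; ◇q there: w5:F. ✗
w1: successors {w2, w6}; ◇q there: w2:F, w6:T. ✓
w2: successors {w7}; ◇q there: w7:F. ✗
w3: no successors, so ◇◇q fails. ✗
w4: successors {w1, w5}; ◇q there: w1:T, w5:F. ✓
w5: successors {w6}; ◇q there: w6:T. ✓
w6: successors {w3}; ◇q there: w3:F. ✗
w7: no successors, so ◇◇q fails. ✗
That's 3 of 8 worlds, so 3/8.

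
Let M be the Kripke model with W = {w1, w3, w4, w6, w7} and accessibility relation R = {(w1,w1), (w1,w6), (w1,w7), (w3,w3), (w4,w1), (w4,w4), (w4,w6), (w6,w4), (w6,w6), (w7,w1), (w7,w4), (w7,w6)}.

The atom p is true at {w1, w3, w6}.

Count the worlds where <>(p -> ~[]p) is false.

1

w1: successors {w1, w6, w7}; p -> ~[]p there: w1:T, w6:T, w7:T. ✓
w3: successors {w3}; p -> ~[]p there: w3:F. ✗
w4: successors {w1, w4, w6}; p -> ~[]p there: w1:T, w4:T, w6:T. ✓
w6: successors {w4, w6}; p -> ~[]p there: w4:T, w6:T. ✓
w7: successors {w1, w4, w6}; p -> ~[]p there: w1:T, w4:T, w6:T. ✓
Satisfying worlds: {w1, w4, w6, w7}.
So <>(p -> ~[]p) fails at the other 1 world.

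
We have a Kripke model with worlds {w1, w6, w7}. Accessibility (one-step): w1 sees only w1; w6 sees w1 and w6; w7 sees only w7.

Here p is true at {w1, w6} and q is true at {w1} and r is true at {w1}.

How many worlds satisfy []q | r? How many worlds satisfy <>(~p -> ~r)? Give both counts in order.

1 and 3

For []q | r:
w1: []q is T, r is T. ✓
w6: []q is F, r is F. ✗
w7: []q is F, r is F. ✗
— 1 world.
For <>(~p -> ~r):
w1: successors {w1}; ~p -> ~r there: w1:T. ✓
w6: successors {w1, w6}; ~p -> ~r there: w1:T, w6:T. ✓
w7: successors {w7}; ~p -> ~r there: w7:T. ✓
— 3 worlds.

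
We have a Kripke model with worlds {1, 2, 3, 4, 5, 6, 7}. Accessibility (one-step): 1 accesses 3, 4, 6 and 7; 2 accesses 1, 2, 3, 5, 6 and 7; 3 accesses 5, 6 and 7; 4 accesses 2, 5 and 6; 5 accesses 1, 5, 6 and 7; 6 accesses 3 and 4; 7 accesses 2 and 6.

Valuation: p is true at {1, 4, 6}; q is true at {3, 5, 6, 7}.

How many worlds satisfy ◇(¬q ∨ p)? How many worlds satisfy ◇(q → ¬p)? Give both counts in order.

7 and 7

For ◇(¬q ∨ p):
1: successors {3, 4, 6, 7}; ¬q ∨ p there: 3:F, 4:T, 6:T, 7:F. ✓
2: successors {1, 2, 3, 5, 6, 7}; ¬q ∨ p there: 1:T, 2:T, 3:F, 5:F, 6:T, 7:F. ✓
3: successors {5, 6, 7}; ¬q ∨ p there: 5:F, 6:T, 7:F. ✓
4: successors {2, 5, 6}; ¬q ∨ p there: 2:T, 5:F, 6:T. ✓
5: successors {1, 5, 6, 7}; ¬q ∨ p there: 1:T, 5:F, 6:T, 7:F. ✓
6: successors {3, 4}; ¬q ∨ p there: 3:F, 4:T. ✓
7: successors {2, 6}; ¬q ∨ p there: 2:T, 6:T. ✓
— 7 worlds.
For ◇(q → ¬p):
1: successors {3, 4, 6, 7}; q → ¬p there: 3:T, 4:T, 6:F, 7:T. ✓
2: successors {1, 2, 3, 5, 6, 7}; q → ¬p there: 1:T, 2:T, 3:T, 5:T, 6:F, 7:T. ✓
3: successors {5, 6, 7}; q → ¬p there: 5:T, 6:F, 7:T. ✓
4: successors {2, 5, 6}; q → ¬p there: 2:T, 5:T, 6:F. ✓
5: successors {1, 5, 6, 7}; q → ¬p there: 1:T, 5:T, 6:F, 7:T. ✓
6: successors {3, 4}; q → ¬p there: 3:T, 4:T. ✓
7: successors {2, 6}; q → ¬p there: 2:T, 6:F. ✓
— 7 worlds.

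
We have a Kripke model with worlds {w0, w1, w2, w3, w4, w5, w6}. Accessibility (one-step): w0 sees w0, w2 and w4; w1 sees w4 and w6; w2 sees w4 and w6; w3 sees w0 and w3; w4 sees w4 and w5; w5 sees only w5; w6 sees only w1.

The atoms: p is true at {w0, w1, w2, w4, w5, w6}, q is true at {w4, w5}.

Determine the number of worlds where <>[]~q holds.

3

w0: successors {w0, w2, w4}; []~q there: w0:F, w2:F, w4:F. ✗
w1: successors {w4, w6}; []~q there: w4:F, w6:T. ✓
w2: successors {w4, w6}; []~q there: w4:F, w6:T. ✓
w3: successors {w0, w3}; []~q there: w0:F, w3:T. ✓
w4: successors {w4, w5}; []~q there: w4:F, w5:F. ✗
w5: successors {w5}; []~q there: w5:F. ✗
w6: successors {w1}; []~q there: w1:F. ✗
Satisfying worlds: {w1, w2, w3}.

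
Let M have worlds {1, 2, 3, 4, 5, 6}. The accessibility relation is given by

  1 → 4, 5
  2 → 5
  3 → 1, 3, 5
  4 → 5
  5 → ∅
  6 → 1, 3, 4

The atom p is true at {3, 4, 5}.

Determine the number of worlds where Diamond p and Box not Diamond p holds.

2

1: Diamond p is T, Box not Diamond p is F. ✗
2: Diamond p is T, Box not Diamond p is T. ✓
3: Diamond p is T, Box not Diamond p is F. ✗
4: Diamond p is T, Box not Diamond p is T. ✓
5: Diamond p is F, Box not Diamond p is T. ✗
6: Diamond p is T, Box not Diamond p is F. ✗
Satisfying worlds: {2, 4}.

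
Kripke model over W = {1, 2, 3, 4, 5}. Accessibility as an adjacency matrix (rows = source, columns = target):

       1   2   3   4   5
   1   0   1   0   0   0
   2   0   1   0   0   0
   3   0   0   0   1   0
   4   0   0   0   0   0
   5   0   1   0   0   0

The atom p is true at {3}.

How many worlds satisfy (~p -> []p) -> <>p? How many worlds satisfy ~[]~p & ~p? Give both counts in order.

For (~p -> []p) -> <>p:
1: ~p -> []p is F, <>p is F. ✓
2: ~p -> []p is F, <>p is F. ✓
3: ~p -> []p is T, <>p is F. ✗
4: ~p -> []p is T, <>p is F. ✗
5: ~p -> []p is F, <>p is F. ✓
— 3 worlds.
For ~[]~p & ~p:
1: ~[]~p is F, ~p is T. ✗
2: ~[]~p is F, ~p is T. ✗
3: ~[]~p is F, ~p is F. ✗
4: ~[]~p is F, ~p is T. ✗
5: ~[]~p is F, ~p is T. ✗
— 0 worlds.

3 and 0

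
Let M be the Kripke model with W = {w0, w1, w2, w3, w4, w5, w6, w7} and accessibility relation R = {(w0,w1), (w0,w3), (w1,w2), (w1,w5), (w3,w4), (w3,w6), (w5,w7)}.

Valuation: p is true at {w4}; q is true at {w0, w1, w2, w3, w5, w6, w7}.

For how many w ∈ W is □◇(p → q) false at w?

3

w0: successors {w1, w3}; ◇(p → q) there: w1:T, w3:T. ✓
w1: successors {w2, w5}; ◇(p → q) there: w2:F, w5:T. ✗
w2: no successors, so □◇(p → q) holds vacuously. ✓
w3: successors {w4, w6}; ◇(p → q) there: w4:F, w6:F. ✗
w4: no successors, so □◇(p → q) holds vacuously. ✓
w5: successors {w7}; ◇(p → q) there: w7:F. ✗
w6: no successors, so □◇(p → q) holds vacuously. ✓
w7: no successors, so □◇(p → q) holds vacuously. ✓
Satisfying worlds: {w0, w2, w4, w6, w7}.
So □◇(p → q) fails at the other 3 worlds.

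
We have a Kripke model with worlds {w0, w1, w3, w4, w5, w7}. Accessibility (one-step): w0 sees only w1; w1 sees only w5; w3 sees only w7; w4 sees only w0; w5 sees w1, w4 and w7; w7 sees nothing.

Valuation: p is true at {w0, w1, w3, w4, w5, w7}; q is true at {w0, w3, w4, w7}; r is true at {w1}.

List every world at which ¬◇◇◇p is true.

{w3, w7}

w0: ◇◇◇p is T. ✗
w1: ◇◇◇p is T. ✗
w3: ◇◇◇p is F. ✓
w4: ◇◇◇p is T. ✗
w5: ◇◇◇p is T. ✗
w7: ◇◇◇p is F. ✓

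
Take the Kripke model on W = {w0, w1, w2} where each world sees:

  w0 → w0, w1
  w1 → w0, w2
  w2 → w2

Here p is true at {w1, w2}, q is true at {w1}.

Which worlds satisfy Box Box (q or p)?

w0: successors {w0, w1}; Box (q or p) there: w0:F, w1:F. ✗
w1: successors {w0, w2}; Box (q or p) there: w0:F, w2:T. ✗
w2: successors {w2}; Box (q or p) there: w2:T. ✓

{w2}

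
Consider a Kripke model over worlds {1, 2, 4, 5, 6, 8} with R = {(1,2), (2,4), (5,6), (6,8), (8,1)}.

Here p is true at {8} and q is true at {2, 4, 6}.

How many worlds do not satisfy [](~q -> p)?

1: successors {2}; ~q -> p there: 2:T. ✓
2: successors {4}; ~q -> p there: 4:T. ✓
4: no successors, so [](~q -> p) holds vacuously. ✓
5: successors {6}; ~q -> p there: 6:T. ✓
6: successors {8}; ~q -> p there: 8:T. ✓
8: successors {1}; ~q -> p there: 1:F. ✗
Satisfying worlds: {1, 2, 4, 5, 6}.
So [](~q -> p) fails at the other 1 world.

1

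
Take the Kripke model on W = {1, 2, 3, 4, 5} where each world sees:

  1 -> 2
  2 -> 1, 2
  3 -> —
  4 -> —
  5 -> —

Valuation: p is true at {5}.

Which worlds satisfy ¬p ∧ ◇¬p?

{1, 2}

1: ¬p is T, ◇¬p is T. ✓
2: ¬p is T, ◇¬p is T. ✓
3: ¬p is T, ◇¬p is F. ✗
4: ¬p is T, ◇¬p is F. ✗
5: ¬p is F, ◇¬p is F. ✗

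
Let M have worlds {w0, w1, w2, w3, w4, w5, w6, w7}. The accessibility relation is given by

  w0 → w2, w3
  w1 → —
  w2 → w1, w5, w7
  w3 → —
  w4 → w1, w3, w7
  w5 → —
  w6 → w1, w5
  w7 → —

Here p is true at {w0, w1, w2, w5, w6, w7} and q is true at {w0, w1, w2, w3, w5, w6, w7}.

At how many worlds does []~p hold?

4

w0: successors {w2, w3}; ~p there: w2:F, w3:T. ✗
w1: no successors, so []~p holds vacuously. ✓
w2: successors {w1, w5, w7}; ~p there: w1:F, w5:F, w7:F. ✗
w3: no successors, so []~p holds vacuously. ✓
w4: successors {w1, w3, w7}; ~p there: w1:F, w3:T, w7:F. ✗
w5: no successors, so []~p holds vacuously. ✓
w6: successors {w1, w5}; ~p there: w1:F, w5:F. ✗
w7: no successors, so []~p holds vacuously. ✓
Satisfying worlds: {w1, w3, w5, w7}.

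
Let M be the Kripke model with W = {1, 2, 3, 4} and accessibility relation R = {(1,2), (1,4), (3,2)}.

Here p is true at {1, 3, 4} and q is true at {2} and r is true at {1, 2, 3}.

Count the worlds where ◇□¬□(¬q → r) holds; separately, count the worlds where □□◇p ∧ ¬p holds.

For ◇□¬□(¬q → r):
1: successors {2, 4}; □¬□(¬q → r) there: 2:T, 4:T. ✓
2: no successors, so ◇□¬□(¬q → r) fails. ✗
3: successors {2}; □¬□(¬q → r) there: 2:T. ✓
4: no successors, so ◇□¬□(¬q → r) fails. ✗
— 2 worlds.
For □□◇p ∧ ¬p:
1: □□◇p is T, ¬p is F. ✗
2: □□◇p is T, ¬p is T. ✓
3: □□◇p is T, ¬p is F. ✗
4: □□◇p is T, ¬p is F. ✗
— 1 world.

2 and 1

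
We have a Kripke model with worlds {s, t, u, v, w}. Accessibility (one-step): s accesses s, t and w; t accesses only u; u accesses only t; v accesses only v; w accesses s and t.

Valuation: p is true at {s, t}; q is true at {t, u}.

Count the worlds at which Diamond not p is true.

3

s: successors {s, t, w}; not p there: s:F, t:F, w:T. ✓
t: successors {u}; not p there: u:T. ✓
u: successors {t}; not p there: t:F. ✗
v: successors {v}; not p there: v:T. ✓
w: successors {s, t}; not p there: s:F, t:F. ✗
Satisfying worlds: {s, t, v}.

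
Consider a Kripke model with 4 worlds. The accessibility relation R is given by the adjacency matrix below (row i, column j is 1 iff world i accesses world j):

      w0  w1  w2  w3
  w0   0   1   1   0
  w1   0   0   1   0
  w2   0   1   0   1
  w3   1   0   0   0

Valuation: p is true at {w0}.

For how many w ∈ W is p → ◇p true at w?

w0: p is T, ◇p is F. ✗
w1: p is F, ◇p is F. ✓
w2: p is F, ◇p is F. ✓
w3: p is F, ◇p is T. ✓
Satisfying worlds: {w1, w2, w3}.

3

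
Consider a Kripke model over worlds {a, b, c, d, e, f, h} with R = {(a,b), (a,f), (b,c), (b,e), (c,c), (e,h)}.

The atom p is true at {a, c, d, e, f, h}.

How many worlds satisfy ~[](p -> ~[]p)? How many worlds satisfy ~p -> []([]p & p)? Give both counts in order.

4 and 7

For ~[](p -> ~[]p):
a: [](p -> ~[]p) is F. ✓
b: [](p -> ~[]p) is F. ✓
c: [](p -> ~[]p) is F. ✓
d: [](p -> ~[]p) is T. ✗
e: [](p -> ~[]p) is F. ✓
f: [](p -> ~[]p) is T. ✗
h: [](p -> ~[]p) is T. ✗
— 4 worlds.
For ~p -> []([]p & p):
a: ~p is F, []([]p & p) is F. ✓
b: ~p is T, []([]p & p) is T. ✓
c: ~p is F, []([]p & p) is T. ✓
d: ~p is F, []([]p & p) is T. ✓
e: ~p is F, []([]p & p) is T. ✓
f: ~p is F, []([]p & p) is T. ✓
h: ~p is F, []([]p & p) is T. ✓
— 7 worlds.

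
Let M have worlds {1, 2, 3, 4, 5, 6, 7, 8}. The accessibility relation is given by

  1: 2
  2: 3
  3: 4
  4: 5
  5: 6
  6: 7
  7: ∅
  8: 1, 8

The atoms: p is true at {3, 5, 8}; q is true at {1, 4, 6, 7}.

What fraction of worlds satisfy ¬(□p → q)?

1: □p → q is T. ✗
2: □p → q is F. ✓
3: □p → q is T. ✗
4: □p → q is T. ✗
5: □p → q is T. ✗
6: □p → q is T. ✗
7: □p → q is T. ✗
8: □p → q is T. ✗
That's 1 of 8 worlds, so 1/8.

1/8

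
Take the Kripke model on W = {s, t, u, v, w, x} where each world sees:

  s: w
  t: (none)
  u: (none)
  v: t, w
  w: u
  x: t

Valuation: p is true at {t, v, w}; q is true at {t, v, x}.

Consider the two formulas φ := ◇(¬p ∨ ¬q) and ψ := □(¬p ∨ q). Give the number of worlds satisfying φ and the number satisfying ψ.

3 and 4

For ◇(¬p ∨ ¬q):
s: successors {w}; ¬p ∨ ¬q there: w:T. ✓
t: no successors, so ◇(¬p ∨ ¬q) fails. ✗
u: no successors, so ◇(¬p ∨ ¬q) fails. ✗
v: successors {t, w}; ¬p ∨ ¬q there: t:F, w:T. ✓
w: successors {u}; ¬p ∨ ¬q there: u:T. ✓
x: successors {t}; ¬p ∨ ¬q there: t:F. ✗
— 3 worlds.
For □(¬p ∨ q):
s: successors {w}; ¬p ∨ q there: w:F. ✗
t: no successors, so □(¬p ∨ q) holds vacuously. ✓
u: no successors, so □(¬p ∨ q) holds vacuously. ✓
v: successors {t, w}; ¬p ∨ q there: t:T, w:F. ✗
w: successors {u}; ¬p ∨ q there: u:T. ✓
x: successors {t}; ¬p ∨ q there: t:T. ✓
— 4 worlds.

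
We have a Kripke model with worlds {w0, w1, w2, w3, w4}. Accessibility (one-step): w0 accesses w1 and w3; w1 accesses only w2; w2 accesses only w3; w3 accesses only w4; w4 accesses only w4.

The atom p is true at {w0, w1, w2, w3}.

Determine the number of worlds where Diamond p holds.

w0: successors {w1, w3}; p there: w1:T, w3:T. ✓
w1: successors {w2}; p there: w2:T. ✓
w2: successors {w3}; p there: w3:T. ✓
w3: successors {w4}; p there: w4:F. ✗
w4: successors {w4}; p there: w4:F. ✗
Satisfying worlds: {w0, w1, w2}.

3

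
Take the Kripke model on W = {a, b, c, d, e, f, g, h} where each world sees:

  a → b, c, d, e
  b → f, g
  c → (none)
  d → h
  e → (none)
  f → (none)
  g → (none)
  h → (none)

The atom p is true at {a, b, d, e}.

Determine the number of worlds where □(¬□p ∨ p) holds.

5

a: successors {b, c, d, e}; ¬□p ∨ p there: b:T, c:F, d:T, e:T. ✗
b: successors {f, g}; ¬□p ∨ p there: f:F, g:F. ✗
c: no successors, so □(¬□p ∨ p) holds vacuously. ✓
d: successors {h}; ¬□p ∨ p there: h:F. ✗
e: no successors, so □(¬□p ∨ p) holds vacuously. ✓
f: no successors, so □(¬□p ∨ p) holds vacuously. ✓
g: no successors, so □(¬□p ∨ p) holds vacuously. ✓
h: no successors, so □(¬□p ∨ p) holds vacuously. ✓
Satisfying worlds: {c, e, f, g, h}.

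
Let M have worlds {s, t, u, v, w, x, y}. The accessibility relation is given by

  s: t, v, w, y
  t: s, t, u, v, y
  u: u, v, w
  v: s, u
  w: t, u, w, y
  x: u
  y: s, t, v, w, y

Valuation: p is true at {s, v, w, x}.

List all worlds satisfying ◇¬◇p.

∅

s: successors {t, v, w, y}; ¬◇p there: t:F, v:F, w:F, y:F. ✗
t: successors {s, t, u, v, y}; ¬◇p there: s:F, t:F, u:F, v:F, y:F. ✗
u: successors {u, v, w}; ¬◇p there: u:F, v:F, w:F. ✗
v: successors {s, u}; ¬◇p there: s:F, u:F. ✗
w: successors {t, u, w, y}; ¬◇p there: t:F, u:F, w:F, y:F. ✗
x: successors {u}; ¬◇p there: u:F. ✗
y: successors {s, t, v, w, y}; ¬◇p there: s:F, t:F, v:F, w:F, y:F. ✗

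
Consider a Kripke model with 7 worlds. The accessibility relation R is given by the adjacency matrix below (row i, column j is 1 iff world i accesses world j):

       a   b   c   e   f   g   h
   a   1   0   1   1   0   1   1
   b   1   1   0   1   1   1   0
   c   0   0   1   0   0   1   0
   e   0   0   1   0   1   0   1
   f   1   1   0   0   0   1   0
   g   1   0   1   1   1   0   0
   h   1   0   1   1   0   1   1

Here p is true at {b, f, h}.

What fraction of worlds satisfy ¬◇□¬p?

2/7

a: ◇□¬p is T. ✗
b: ◇□¬p is F. ✓
c: ◇□¬p is T. ✗
e: ◇□¬p is T. ✗
f: ◇□¬p is F. ✓
g: ◇□¬p is T. ✗
h: ◇□¬p is T. ✗
That's 2 of 7 worlds, so 2/7.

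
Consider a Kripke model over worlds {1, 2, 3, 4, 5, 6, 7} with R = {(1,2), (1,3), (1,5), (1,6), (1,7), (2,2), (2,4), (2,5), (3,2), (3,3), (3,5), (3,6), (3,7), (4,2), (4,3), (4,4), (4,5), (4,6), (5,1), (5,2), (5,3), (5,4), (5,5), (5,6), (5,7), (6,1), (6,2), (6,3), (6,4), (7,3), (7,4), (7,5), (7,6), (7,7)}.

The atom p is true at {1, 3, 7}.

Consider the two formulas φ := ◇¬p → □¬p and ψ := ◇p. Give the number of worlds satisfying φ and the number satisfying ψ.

For ◇¬p → □¬p:
1: ◇¬p is T, □¬p is F. ✗
2: ◇¬p is T, □¬p is T. ✓
3: ◇¬p is T, □¬p is F. ✗
4: ◇¬p is T, □¬p is F. ✗
5: ◇¬p is T, □¬p is F. ✗
6: ◇¬p is T, □¬p is F. ✗
7: ◇¬p is T, □¬p is F. ✗
— 1 world.
For ◇p:
1: successors {2, 3, 5, 6, 7}; p there: 2:F, 3:T, 5:F, 6:F, 7:T. ✓
2: successors {2, 4, 5}; p there: 2:F, 4:F, 5:F. ✗
3: successors {2, 3, 5, 6, 7}; p there: 2:F, 3:T, 5:F, 6:F, 7:T. ✓
4: successors {2, 3, 4, 5, 6}; p there: 2:F, 3:T, 4:F, 5:F, 6:F. ✓
5: successors {1, 2, 3, 4, 5, 6, 7}; p there: 1:T, 2:F, 3:T, 4:F, 5:F, 6:F, 7:T. ✓
6: successors {1, 2, 3, 4}; p there: 1:T, 2:F, 3:T, 4:F. ✓
7: successors {3, 4, 5, 6, 7}; p there: 3:T, 4:F, 5:F, 6:F, 7:T. ✓
— 6 worlds.

1 and 6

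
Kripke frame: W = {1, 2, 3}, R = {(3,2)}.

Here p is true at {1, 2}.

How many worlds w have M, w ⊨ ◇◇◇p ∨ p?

2

1: ◇◇◇p is F, p is T. ✓
2: ◇◇◇p is F, p is T. ✓
3: ◇◇◇p is F, p is F. ✗
Satisfying worlds: {1, 2}.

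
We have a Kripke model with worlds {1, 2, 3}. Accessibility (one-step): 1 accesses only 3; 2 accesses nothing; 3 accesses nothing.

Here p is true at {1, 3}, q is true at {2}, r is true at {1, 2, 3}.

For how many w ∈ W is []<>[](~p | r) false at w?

1: successors {3}; <>[](~p | r) there: 3:F. ✗
2: no successors, so []<>[](~p | r) holds vacuously. ✓
3: no successors, so []<>[](~p | r) holds vacuously. ✓
Satisfying worlds: {2, 3}.
So []<>[](~p | r) fails at the other 1 world.

1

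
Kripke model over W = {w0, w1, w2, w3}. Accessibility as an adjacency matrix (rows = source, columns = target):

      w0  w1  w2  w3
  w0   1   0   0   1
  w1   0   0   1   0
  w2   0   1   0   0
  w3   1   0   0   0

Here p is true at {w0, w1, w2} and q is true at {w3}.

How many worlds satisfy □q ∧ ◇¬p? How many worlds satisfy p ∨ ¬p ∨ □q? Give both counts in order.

0 and 4

For □q ∧ ◇¬p:
w0: □q is F, ◇¬p is T. ✗
w1: □q is F, ◇¬p is F. ✗
w2: □q is F, ◇¬p is F. ✗
w3: □q is F, ◇¬p is F. ✗
— 0 worlds.
For p ∨ ¬p ∨ □q:
w0: p is T, ¬p ∨ □q is F. ✓
w1: p is T, ¬p ∨ □q is F. ✓
w2: p is T, ¬p ∨ □q is F. ✓
w3: p is F, ¬p ∨ □q is T. ✓
— 4 worlds.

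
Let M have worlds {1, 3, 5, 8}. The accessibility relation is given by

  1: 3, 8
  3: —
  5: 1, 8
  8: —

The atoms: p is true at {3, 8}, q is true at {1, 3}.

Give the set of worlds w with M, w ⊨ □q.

1: successors {3, 8}; q there: 3:T, 8:F. ✗
3: no successors, so □q holds vacuously. ✓
5: successors {1, 8}; q there: 1:T, 8:F. ✗
8: no successors, so □q holds vacuously. ✓

{3, 8}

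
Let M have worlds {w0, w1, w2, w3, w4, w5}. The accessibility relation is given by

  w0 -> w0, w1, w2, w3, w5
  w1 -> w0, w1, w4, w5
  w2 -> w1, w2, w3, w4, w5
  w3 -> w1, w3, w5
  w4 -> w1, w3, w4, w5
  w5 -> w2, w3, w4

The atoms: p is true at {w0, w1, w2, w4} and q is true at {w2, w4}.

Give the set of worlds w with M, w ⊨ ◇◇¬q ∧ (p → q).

{w2, w3, w4, w5}

w0: ◇◇¬q is T, p → q is F. ✗
w1: ◇◇¬q is T, p → q is F. ✗
w2: ◇◇¬q is T, p → q is T. ✓
w3: ◇◇¬q is T, p → q is T. ✓
w4: ◇◇¬q is T, p → q is T. ✓
w5: ◇◇¬q is T, p → q is T. ✓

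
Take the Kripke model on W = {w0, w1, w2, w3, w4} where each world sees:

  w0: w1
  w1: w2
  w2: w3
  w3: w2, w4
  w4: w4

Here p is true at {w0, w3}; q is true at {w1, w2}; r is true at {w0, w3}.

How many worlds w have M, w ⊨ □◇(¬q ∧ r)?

w0: successors {w1}; ◇(¬q ∧ r) there: w1:F. ✗
w1: successors {w2}; ◇(¬q ∧ r) there: w2:T. ✓
w2: successors {w3}; ◇(¬q ∧ r) there: w3:F. ✗
w3: successors {w2, w4}; ◇(¬q ∧ r) there: w2:T, w4:F. ✗
w4: successors {w4}; ◇(¬q ∧ r) there: w4:F. ✗
Satisfying worlds: {w1}.

1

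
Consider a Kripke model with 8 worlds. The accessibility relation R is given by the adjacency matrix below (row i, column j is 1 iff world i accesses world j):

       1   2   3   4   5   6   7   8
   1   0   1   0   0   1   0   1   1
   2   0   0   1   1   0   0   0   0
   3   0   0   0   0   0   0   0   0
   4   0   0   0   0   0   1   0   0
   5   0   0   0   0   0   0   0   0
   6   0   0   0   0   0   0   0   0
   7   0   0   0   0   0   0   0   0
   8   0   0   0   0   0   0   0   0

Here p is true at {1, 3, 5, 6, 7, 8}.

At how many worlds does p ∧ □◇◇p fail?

3

1: p is T, □◇◇p is F. ✗
2: p is F, □◇◇p is F. ✗
3: p is T, □◇◇p is T. ✓
4: p is F, □◇◇p is F. ✗
5: p is T, □◇◇p is T. ✓
6: p is T, □◇◇p is T. ✓
7: p is T, □◇◇p is T. ✓
8: p is T, □◇◇p is T. ✓
Satisfying worlds: {3, 5, 6, 7, 8}.
So p ∧ □◇◇p fails at the other 3 worlds.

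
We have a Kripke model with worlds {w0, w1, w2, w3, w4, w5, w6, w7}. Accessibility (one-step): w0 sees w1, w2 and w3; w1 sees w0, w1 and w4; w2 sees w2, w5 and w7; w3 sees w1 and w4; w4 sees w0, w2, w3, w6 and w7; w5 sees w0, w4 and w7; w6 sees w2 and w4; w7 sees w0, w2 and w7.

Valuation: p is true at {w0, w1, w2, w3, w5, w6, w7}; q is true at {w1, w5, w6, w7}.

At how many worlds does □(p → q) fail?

7

w0: successors {w1, w2, w3}; p → q there: w1:T, w2:F, w3:F. ✗
w1: successors {w0, w1, w4}; p → q there: w0:F, w1:T, w4:T. ✗
w2: successors {w2, w5, w7}; p → q there: w2:F, w5:T, w7:T. ✗
w3: successors {w1, w4}; p → q there: w1:T, w4:T. ✓
w4: successors {w0, w2, w3, w6, w7}; p → q there: w0:F, w2:F, w3:F, w6:T, w7:T. ✗
w5: successors {w0, w4, w7}; p → q there: w0:F, w4:T, w7:T. ✗
w6: successors {w2, w4}; p → q there: w2:F, w4:T. ✗
w7: successors {w0, w2, w7}; p → q there: w0:F, w2:F, w7:T. ✗
Satisfying worlds: {w3}.
So □(p → q) fails at the other 7 worlds.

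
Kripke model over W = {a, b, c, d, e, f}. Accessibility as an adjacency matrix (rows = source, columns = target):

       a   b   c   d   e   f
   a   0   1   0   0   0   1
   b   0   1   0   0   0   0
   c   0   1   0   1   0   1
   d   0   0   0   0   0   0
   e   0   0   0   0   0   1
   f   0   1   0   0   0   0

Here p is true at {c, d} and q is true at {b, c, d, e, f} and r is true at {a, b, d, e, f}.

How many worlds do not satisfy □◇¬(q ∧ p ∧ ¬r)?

1

a: successors {b, f}; ◇¬(q ∧ p ∧ ¬r) there: b:T, f:T. ✓
b: successors {b}; ◇¬(q ∧ p ∧ ¬r) there: b:T. ✓
c: successors {b, d, f}; ◇¬(q ∧ p ∧ ¬r) there: b:T, d:F, f:T. ✗
d: no successors, so □◇¬(q ∧ p ∧ ¬r) holds vacuously. ✓
e: successors {f}; ◇¬(q ∧ p ∧ ¬r) there: f:T. ✓
f: successors {b}; ◇¬(q ∧ p ∧ ¬r) there: b:T. ✓
Satisfying worlds: {a, b, d, e, f}.
So □◇¬(q ∧ p ∧ ¬r) fails at the other 1 world.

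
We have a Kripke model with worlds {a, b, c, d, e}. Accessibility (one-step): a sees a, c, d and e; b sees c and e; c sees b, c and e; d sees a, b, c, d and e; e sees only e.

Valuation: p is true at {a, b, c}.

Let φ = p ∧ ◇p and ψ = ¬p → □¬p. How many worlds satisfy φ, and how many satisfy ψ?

3 and 4

For p ∧ ◇p:
a: p is T, ◇p is T. ✓
b: p is T, ◇p is T. ✓
c: p is T, ◇p is T. ✓
d: p is F, ◇p is T. ✗
e: p is F, ◇p is F. ✗
— 3 worlds.
For ¬p → □¬p:
a: ¬p is F, □¬p is F. ✓
b: ¬p is F, □¬p is F. ✓
c: ¬p is F, □¬p is F. ✓
d: ¬p is T, □¬p is F. ✗
e: ¬p is T, □¬p is T. ✓
— 4 worlds.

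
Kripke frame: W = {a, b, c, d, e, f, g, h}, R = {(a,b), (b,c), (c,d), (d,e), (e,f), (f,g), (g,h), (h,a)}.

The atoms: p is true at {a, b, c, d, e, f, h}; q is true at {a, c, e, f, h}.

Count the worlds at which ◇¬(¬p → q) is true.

1

a: successors {b}; ¬(¬p → q) there: b:F. ✗
b: successors {c}; ¬(¬p → q) there: c:F. ✗
c: successors {d}; ¬(¬p → q) there: d:F. ✗
d: successors {e}; ¬(¬p → q) there: e:F. ✗
e: successors {f}; ¬(¬p → q) there: f:F. ✗
f: successors {g}; ¬(¬p → q) there: g:T. ✓
g: successors {h}; ¬(¬p → q) there: h:F. ✗
h: successors {a}; ¬(¬p → q) there: a:F. ✗
Satisfying worlds: {f}.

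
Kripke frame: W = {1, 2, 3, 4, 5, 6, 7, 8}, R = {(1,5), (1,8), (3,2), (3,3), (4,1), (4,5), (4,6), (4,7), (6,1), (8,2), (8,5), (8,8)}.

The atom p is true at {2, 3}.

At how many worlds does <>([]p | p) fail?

4

1: successors {5, 8}; []p | p there: 5:T, 8:F. ✓
2: no successors, so <>([]p | p) fails. ✗
3: successors {2, 3}; []p | p there: 2:T, 3:T. ✓
4: successors {1, 5, 6, 7}; []p | p there: 1:F, 5:T, 6:F, 7:T. ✓
5: no successors, so <>([]p | p) fails. ✗
6: successors {1}; []p | p there: 1:F. ✗
7: no successors, so <>([]p | p) fails. ✗
8: successors {2, 5, 8}; []p | p there: 2:T, 5:T, 8:F. ✓
Satisfying worlds: {1, 3, 4, 8}.
So <>([]p | p) fails at the other 4 worlds.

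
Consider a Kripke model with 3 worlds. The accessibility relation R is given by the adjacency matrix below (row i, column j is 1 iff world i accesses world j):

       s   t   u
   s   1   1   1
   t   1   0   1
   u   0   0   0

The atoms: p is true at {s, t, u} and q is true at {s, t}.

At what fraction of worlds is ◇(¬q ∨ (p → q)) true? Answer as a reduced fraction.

2/3

s: successors {s, t, u}; ¬q ∨ (p → q) there: s:T, t:T, u:T. ✓
t: successors {s, u}; ¬q ∨ (p → q) there: s:T, u:T. ✓
u: no successors, so ◇(¬q ∨ (p → q)) fails. ✗
That's 2 of 3 worlds, so 2/3.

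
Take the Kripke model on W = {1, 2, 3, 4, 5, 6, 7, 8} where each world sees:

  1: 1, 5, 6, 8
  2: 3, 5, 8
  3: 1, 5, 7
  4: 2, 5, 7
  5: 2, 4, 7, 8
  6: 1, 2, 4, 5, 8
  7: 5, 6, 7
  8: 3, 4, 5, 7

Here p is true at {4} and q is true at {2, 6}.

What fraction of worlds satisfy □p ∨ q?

1/4

1: □p is F, q is F. ✗
2: □p is F, q is T. ✓
3: □p is F, q is F. ✗
4: □p is F, q is F. ✗
5: □p is F, q is F. ✗
6: □p is F, q is T. ✓
7: □p is F, q is F. ✗
8: □p is F, q is F. ✗
That's 2 of 8 worlds, so 2/8 = 1/4.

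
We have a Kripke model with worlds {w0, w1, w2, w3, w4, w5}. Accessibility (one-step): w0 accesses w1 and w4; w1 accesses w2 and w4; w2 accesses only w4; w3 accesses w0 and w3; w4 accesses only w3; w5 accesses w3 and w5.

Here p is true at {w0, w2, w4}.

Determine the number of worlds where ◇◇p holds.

w0: successors {w1, w4}; ◇p there: w1:T, w4:F. ✓
w1: successors {w2, w4}; ◇p there: w2:T, w4:F. ✓
w2: successors {w4}; ◇p there: w4:F. ✗
w3: successors {w0, w3}; ◇p there: w0:T, w3:T. ✓
w4: successors {w3}; ◇p there: w3:T. ✓
w5: successors {w3, w5}; ◇p there: w3:T, w5:F. ✓
Satisfying worlds: {w0, w1, w3, w4, w5}.

5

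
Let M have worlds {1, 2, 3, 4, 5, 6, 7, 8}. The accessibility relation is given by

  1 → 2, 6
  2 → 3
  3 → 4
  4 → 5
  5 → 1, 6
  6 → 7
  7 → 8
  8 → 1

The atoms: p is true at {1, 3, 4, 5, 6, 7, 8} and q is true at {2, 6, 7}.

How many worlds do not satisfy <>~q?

2

1: successors {2, 6}; ~q there: 2:F, 6:F. ✗
2: successors {3}; ~q there: 3:T. ✓
3: successors {4}; ~q there: 4:T. ✓
4: successors {5}; ~q there: 5:T. ✓
5: successors {1, 6}; ~q there: 1:T, 6:F. ✓
6: successors {7}; ~q there: 7:F. ✗
7: successors {8}; ~q there: 8:T. ✓
8: successors {1}; ~q there: 1:T. ✓
Satisfying worlds: {2, 3, 4, 5, 7, 8}.
So <>~q fails at the other 2 worlds.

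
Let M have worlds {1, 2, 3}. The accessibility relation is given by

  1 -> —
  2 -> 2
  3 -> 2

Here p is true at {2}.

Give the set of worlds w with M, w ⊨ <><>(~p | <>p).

{2, 3}

1: no successors, so <><>(~p | <>p) fails. ✗
2: successors {2}; <>(~p | <>p) there: 2:T. ✓
3: successors {2}; <>(~p | <>p) there: 2:T. ✓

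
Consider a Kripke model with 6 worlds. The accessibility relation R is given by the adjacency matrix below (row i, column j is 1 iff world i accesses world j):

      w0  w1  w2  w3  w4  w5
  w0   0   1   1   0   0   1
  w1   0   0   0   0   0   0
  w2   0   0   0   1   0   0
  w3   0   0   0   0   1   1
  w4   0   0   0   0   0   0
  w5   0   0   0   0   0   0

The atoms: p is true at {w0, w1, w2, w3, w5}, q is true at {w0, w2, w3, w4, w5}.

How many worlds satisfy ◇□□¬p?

w0: successors {w1, w2, w5}; □□¬p there: w1:T, w2:F, w5:T. ✓
w1: no successors, so ◇□□¬p fails. ✗
w2: successors {w3}; □□¬p there: w3:T. ✓
w3: successors {w4, w5}; □□¬p there: w4:T, w5:T. ✓
w4: no successors, so ◇□□¬p fails. ✗
w5: no successors, so ◇□□¬p fails. ✗
Satisfying worlds: {w0, w2, w3}.

3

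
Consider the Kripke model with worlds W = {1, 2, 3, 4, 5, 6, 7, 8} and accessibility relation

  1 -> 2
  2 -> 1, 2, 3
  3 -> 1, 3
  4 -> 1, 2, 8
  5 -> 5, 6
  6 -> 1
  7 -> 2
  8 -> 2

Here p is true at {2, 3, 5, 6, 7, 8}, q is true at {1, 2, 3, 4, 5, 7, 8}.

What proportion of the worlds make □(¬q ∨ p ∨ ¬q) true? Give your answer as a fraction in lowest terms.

1/2

1: successors {2}; ¬q ∨ p ∨ ¬q there: 2:T. ✓
2: successors {1, 2, 3}; ¬q ∨ p ∨ ¬q there: 1:F, 2:T, 3:T. ✗
3: successors {1, 3}; ¬q ∨ p ∨ ¬q there: 1:F, 3:T. ✗
4: successors {1, 2, 8}; ¬q ∨ p ∨ ¬q there: 1:F, 2:T, 8:T. ✗
5: successors {5, 6}; ¬q ∨ p ∨ ¬q there: 5:T, 6:T. ✓
6: successors {1}; ¬q ∨ p ∨ ¬q there: 1:F. ✗
7: successors {2}; ¬q ∨ p ∨ ¬q there: 2:T. ✓
8: successors {2}; ¬q ∨ p ∨ ¬q there: 2:T. ✓
That's 4 of 8 worlds, so 4/8 = 1/2.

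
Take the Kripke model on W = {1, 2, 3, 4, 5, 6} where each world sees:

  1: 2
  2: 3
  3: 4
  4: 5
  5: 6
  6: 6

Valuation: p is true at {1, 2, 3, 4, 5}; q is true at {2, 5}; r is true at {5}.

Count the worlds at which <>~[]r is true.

5

1: successors {2}; ~[]r there: 2:T. ✓
2: successors {3}; ~[]r there: 3:T. ✓
3: successors {4}; ~[]r there: 4:F. ✗
4: successors {5}; ~[]r there: 5:T. ✓
5: successors {6}; ~[]r there: 6:T. ✓
6: successors {6}; ~[]r there: 6:T. ✓
Satisfying worlds: {1, 2, 4, 5, 6}.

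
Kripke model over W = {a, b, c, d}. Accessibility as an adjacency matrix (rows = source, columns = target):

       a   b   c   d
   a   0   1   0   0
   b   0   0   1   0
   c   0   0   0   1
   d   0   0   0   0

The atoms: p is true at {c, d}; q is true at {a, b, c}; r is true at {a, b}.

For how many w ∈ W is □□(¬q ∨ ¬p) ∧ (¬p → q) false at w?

1

a: □□(¬q ∨ ¬p) is F, ¬p → q is T. ✗
b: □□(¬q ∨ ¬p) is T, ¬p → q is T. ✓
c: □□(¬q ∨ ¬p) is T, ¬p → q is T. ✓
d: □□(¬q ∨ ¬p) is T, ¬p → q is T. ✓
Satisfying worlds: {b, c, d}.
So □□(¬q ∨ ¬p) ∧ (¬p → q) fails at the other 1 world.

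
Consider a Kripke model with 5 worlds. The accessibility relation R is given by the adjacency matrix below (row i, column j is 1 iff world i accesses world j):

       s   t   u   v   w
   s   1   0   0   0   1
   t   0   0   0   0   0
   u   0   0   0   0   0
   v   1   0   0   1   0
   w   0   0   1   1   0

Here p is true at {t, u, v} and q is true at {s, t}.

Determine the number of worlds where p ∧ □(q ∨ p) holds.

3

s: p is F, □(q ∨ p) is F. ✗
t: p is T, □(q ∨ p) is T. ✓
u: p is T, □(q ∨ p) is T. ✓
v: p is T, □(q ∨ p) is T. ✓
w: p is F, □(q ∨ p) is T. ✗
Satisfying worlds: {t, u, v}.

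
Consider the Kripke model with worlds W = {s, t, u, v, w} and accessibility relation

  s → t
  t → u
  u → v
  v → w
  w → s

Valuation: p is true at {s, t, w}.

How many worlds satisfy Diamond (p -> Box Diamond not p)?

s: successors {t}; p -> Box Diamond not p there: t:T. ✓
t: successors {u}; p -> Box Diamond not p there: u:T. ✓
u: successors {v}; p -> Box Diamond not p there: v:T. ✓
v: successors {w}; p -> Box Diamond not p there: w:F. ✗
w: successors {s}; p -> Box Diamond not p there: s:T. ✓
Satisfying worlds: {s, t, u, w}.

4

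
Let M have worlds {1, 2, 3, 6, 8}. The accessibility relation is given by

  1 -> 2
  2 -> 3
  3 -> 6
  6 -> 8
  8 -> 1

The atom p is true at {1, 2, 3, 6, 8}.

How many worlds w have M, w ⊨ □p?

5

1: successors {2}; p there: 2:T. ✓
2: successors {3}; p there: 3:T. ✓
3: successors {6}; p there: 6:T. ✓
6: successors {8}; p there: 8:T. ✓
8: successors {1}; p there: 1:T. ✓
Satisfying worlds: {1, 2, 3, 6, 8}.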